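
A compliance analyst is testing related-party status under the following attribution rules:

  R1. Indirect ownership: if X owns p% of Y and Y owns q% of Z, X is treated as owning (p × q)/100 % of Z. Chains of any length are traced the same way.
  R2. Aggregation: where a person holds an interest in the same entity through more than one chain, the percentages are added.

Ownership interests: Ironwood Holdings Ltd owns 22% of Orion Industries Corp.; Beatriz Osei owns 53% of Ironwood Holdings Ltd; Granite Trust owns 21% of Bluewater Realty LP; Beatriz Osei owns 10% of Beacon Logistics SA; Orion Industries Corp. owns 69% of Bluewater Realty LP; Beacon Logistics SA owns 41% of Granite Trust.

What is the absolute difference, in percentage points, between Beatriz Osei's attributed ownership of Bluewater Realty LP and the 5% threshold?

Chain via Ironwood Holdings Ltd → Orion Industries Corp. (R1): 53% × 22% × 69% = 8.0454% of Bluewater Realty LP.
Chain via Beacon Logistics SA → Granite Trust (R1): 10% × 41% × 21% = 0.861% of Bluewater Realty LP.
Aggregating (R2): 8.0454% + 0.861% = 8.9064%.
8.9064% exceeds the 5% threshold by 3.9064 percentage points.

3.9064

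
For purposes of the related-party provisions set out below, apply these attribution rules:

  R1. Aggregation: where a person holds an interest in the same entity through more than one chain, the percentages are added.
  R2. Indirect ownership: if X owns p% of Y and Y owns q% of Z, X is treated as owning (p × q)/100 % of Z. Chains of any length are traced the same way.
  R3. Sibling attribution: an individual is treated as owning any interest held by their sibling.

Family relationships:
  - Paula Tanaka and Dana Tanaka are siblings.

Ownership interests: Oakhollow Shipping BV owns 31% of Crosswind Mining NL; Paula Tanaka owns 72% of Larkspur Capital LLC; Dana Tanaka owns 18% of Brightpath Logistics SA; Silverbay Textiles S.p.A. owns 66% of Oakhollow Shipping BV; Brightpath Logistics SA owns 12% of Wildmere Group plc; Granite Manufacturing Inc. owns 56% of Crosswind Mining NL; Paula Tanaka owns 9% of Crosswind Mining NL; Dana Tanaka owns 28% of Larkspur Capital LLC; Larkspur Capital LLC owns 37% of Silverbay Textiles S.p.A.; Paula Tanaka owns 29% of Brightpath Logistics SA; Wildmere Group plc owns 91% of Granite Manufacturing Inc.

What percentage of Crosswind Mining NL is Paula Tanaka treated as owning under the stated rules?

19.444344%

By sibling attribution (R3), Paula Tanaka is treated as also owning Dana Tanaka's interest in Brightpath Logistics SA, giving 29% + 18% = 47%.
By sibling attribution (R3), Paula Tanaka is treated as also owning Dana Tanaka's interest in Larkspur Capital LLC, giving 72% + 28% = 100%.
Chain via Brightpath Logistics SA → Wildmere Group plc → Granite Manufacturing Inc. (R2): 47% × 12% × 91% × 56% = 2.874144% of Crosswind Mining NL.
Chain via Larkspur Capital LLC → Silverbay Textiles S.p.A. → Oakhollow Shipping BV (R2): 100% × 37% × 66% × 31% = 7.5702% of Crosswind Mining NL.
Direct interest in Crosswind Mining NL: 9%.
Aggregating (R1): 2.874144% + 7.5702% + 9% = 19.444344%.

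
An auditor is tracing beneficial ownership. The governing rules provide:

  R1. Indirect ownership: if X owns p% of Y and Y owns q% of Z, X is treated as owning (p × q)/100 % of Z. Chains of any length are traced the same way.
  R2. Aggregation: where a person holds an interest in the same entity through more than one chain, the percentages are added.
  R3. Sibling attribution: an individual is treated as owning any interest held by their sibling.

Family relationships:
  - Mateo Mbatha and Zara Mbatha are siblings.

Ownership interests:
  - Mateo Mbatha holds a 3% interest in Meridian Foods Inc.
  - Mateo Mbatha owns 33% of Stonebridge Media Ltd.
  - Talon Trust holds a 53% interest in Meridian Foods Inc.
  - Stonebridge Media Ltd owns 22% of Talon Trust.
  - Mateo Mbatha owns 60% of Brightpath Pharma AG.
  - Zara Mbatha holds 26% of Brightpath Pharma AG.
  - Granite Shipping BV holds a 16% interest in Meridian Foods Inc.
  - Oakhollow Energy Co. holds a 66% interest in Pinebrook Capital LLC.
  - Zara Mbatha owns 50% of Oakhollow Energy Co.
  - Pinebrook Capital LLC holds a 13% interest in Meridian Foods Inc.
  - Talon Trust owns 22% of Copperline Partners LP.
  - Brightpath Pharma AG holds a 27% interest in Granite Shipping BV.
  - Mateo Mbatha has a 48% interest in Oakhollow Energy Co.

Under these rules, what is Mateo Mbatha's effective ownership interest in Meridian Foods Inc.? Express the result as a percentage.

By sibling attribution (R3), Mateo Mbatha is treated as also owning Zara Mbatha's interest in Oakhollow Energy Co, giving 48% + 50% = 98%.
By sibling attribution (R3), Mateo Mbatha is treated as also owning Zara Mbatha's interest in Brightpath Pharma AG, giving 60% + 26% = 86%.
Chain via Oakhollow Energy Co. → Pinebrook Capital LLC (R1): 98% × 66% × 13% = 8.4084% of Meridian Foods Inc.
Chain via Brightpath Pharma AG → Granite Shipping BV (R1): 86% × 27% × 16% = 3.7152% of Meridian Foods Inc.
Chain via Stonebridge Media Ltd → Talon Trust (R1): 33% × 22% × 53% = 3.8478% of Meridian Foods Inc.
Direct interest in Meridian Foods Inc: 3%.
Aggregating (R2): 8.4084% + 3.7152% + 3.8478% + 3% = 18.9714%.

18.9714%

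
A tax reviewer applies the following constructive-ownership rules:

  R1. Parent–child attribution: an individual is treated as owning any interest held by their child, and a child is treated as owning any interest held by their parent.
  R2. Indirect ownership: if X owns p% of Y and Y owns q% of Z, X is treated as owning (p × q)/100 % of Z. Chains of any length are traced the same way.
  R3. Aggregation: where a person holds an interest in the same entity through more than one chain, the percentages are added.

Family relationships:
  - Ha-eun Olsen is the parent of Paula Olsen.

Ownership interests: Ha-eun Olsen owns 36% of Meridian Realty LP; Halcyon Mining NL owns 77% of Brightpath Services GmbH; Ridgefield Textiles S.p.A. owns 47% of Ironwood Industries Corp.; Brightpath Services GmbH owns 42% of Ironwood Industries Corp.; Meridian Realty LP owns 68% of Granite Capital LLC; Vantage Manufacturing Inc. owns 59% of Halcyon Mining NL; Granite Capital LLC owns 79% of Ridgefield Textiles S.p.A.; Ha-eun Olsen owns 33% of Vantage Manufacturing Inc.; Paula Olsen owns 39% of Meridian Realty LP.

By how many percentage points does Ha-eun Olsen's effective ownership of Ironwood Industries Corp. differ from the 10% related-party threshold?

By parent–child attribution (R1), Ha-eun Olsen is treated as also owning Paula Olsen's interest in Meridian Realty LP, giving 36% + 39% = 75%.
Chain via Meridian Realty LP → Granite Capital LLC → Ridgefield Textiles S.p.A. (R2): 75% × 68% × 79% × 47% = 18.9363% of Ironwood Industries Corp.
Chain via Vantage Manufacturing Inc. → Halcyon Mining NL → Brightpath Services GmbH (R2): 33% × 59% × 77% × 42% = 6.296598% of Ironwood Industries Corp.
Aggregating (R3): 18.9363% + 6.296598% = 25.232898%.
25.232898% exceeds the 10% threshold by 15.232898 percentage points.

15.232898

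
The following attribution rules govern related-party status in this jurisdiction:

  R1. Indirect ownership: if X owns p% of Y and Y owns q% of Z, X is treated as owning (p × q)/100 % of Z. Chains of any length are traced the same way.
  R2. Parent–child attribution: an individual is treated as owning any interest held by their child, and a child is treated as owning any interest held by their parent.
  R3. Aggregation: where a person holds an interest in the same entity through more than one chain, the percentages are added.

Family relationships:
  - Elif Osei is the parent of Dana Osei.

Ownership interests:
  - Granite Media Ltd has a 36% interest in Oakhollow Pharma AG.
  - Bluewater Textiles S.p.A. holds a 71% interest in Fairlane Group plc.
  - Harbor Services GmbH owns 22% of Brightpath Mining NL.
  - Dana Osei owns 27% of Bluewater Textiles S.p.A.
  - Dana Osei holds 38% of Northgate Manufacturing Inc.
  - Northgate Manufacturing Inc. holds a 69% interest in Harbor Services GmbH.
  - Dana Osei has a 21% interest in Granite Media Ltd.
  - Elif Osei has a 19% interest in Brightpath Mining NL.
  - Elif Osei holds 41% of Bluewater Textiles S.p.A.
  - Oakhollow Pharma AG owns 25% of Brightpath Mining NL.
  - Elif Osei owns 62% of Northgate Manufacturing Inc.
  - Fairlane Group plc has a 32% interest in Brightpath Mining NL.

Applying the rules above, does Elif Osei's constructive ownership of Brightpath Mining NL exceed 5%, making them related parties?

Yes

By parent–child attribution (R2), Elif Osei is treated as also owning Dana Osei's interest in Northgate Manufacturing Inc, giving 62% + 38% = 100%.
By parent–child attribution (R2), Elif Osei is treated as also owning Dana Osei's interest in Bluewater Textiles S.p.A, giving 41% + 27% = 68%.
By parent–child attribution (R2), Elif Osei is treated as owning Dana Osei's 21% interest in Granite Media Ltd.
Chain via Northgate Manufacturing Inc. → Harbor Services GmbH (R1): 100% × 69% × 22% = 15.18% of Brightpath Mining NL.
Chain via Bluewater Textiles S.p.A. → Fairlane Group plc (R1): 68% × 71% × 32% = 15.4496% of Brightpath Mining NL.
Direct interest in Brightpath Mining NL: 19%.
Chain via Granite Media Ltd → Oakhollow Pharma AG (R1): 21% × 36% × 25% = 1.89% of Brightpath Mining NL.
Aggregating (R3): 15.18% + 15.4496% + 19% + 1.89% = 51.5196%.
51.5196% exceeds the 5% threshold, so Elif is a related party to Brightpath Mining NL.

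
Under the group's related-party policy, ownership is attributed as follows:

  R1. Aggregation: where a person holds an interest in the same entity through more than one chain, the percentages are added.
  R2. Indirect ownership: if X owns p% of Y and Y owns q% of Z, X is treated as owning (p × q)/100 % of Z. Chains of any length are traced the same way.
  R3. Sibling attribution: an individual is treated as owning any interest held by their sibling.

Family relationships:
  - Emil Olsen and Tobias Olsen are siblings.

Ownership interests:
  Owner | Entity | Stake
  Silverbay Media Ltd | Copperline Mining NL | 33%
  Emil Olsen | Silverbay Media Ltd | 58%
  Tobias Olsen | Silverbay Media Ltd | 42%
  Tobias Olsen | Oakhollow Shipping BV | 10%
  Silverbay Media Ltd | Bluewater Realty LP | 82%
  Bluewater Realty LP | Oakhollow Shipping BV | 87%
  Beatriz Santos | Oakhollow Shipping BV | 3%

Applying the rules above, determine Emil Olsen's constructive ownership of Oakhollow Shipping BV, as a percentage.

81.34%

By sibling attribution (R3), Emil Olsen is treated as also owning Tobias Olsen's interest in Silverbay Media Ltd, giving 58% + 42% = 100%.
By sibling attribution (R3), Emil Olsen is treated as owning Tobias Olsen's 10% interest in Oakhollow Shipping BV.
Chain via Silverbay Media Ltd → Bluewater Realty LP (R2): 100% × 82% × 87% = 71.34% of Oakhollow Shipping BV.
Direct interest in Oakhollow Shipping BV: 10%.
Aggregating (R1): 71.34% + 10% = 81.34%.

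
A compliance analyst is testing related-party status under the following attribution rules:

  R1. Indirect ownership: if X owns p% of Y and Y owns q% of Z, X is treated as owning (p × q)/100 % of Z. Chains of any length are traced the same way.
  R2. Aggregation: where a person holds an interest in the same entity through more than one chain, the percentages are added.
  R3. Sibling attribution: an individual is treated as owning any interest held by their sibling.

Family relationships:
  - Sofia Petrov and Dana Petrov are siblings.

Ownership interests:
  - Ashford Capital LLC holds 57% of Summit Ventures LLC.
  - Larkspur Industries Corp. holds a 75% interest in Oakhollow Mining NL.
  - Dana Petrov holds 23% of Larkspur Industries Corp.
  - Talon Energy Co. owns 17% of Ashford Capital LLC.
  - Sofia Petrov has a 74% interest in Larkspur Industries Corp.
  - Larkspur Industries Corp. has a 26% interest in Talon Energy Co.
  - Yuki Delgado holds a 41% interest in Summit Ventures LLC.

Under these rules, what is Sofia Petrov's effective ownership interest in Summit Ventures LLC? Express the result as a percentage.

2.443818%

By sibling attribution (R3), Sofia Petrov is treated as also owning Dana Petrov's interest in Larkspur Industries Corp, giving 74% + 23% = 97%.
Chain via Larkspur Industries Corp. → Talon Energy Co. → Ashford Capital LLC (R1): 97% × 26% × 17% × 57% = 2.443818% of Summit Ventures LLC.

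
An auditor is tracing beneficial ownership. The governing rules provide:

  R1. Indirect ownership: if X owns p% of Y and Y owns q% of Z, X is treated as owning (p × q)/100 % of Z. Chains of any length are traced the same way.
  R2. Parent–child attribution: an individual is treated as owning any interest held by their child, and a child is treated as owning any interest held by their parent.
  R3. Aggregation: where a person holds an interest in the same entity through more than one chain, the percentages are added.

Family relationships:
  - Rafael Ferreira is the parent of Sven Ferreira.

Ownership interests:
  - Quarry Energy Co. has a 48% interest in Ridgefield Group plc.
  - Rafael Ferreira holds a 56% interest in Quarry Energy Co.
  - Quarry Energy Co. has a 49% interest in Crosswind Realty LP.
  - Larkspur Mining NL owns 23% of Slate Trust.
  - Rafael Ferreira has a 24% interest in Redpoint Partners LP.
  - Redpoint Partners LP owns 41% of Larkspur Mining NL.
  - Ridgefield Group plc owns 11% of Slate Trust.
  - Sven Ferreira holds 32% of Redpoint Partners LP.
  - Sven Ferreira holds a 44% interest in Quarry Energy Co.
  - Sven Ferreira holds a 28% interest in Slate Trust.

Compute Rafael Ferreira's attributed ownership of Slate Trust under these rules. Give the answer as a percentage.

38.5608%

By parent–child attribution (R2), Rafael Ferreira is treated as also owning Sven Ferreira's interest in Redpoint Partners LP, giving 24% + 32% = 56%.
By parent–child attribution (R2), Rafael Ferreira is treated as also owning Sven Ferreira's interest in Quarry Energy Co, giving 56% + 44% = 100%.
By parent–child attribution (R2), Rafael Ferreira is treated as owning Sven Ferreira's 28% interest in Slate Trust.
Chain via Redpoint Partners LP → Larkspur Mining NL (R1): 56% × 41% × 23% = 5.2808% of Slate Trust.
Chain via Quarry Energy Co. → Ridgefield Group plc (R1): 100% × 48% × 11% = 5.28% of Slate Trust.
Direct interest in Slate Trust: 28%.
Aggregating (R3): 5.2808% + 5.28% + 28% = 38.5608%.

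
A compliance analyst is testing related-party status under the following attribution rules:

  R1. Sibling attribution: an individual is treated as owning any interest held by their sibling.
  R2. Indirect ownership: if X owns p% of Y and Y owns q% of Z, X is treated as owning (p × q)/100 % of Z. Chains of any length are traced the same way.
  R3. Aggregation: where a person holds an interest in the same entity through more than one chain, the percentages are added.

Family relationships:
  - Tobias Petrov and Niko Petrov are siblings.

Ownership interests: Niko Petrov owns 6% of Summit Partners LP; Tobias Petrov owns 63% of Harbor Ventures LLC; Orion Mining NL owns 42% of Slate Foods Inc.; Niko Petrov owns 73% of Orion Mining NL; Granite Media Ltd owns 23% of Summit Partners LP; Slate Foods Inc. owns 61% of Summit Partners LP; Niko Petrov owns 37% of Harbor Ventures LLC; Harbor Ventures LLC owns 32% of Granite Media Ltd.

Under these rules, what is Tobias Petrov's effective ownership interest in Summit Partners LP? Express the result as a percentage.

32.0626%

By sibling attribution (R1), Tobias Petrov is treated as also owning Niko Petrov's interest in Harbor Ventures LLC, giving 63% + 37% = 100%.
By sibling attribution (R1), Tobias Petrov is treated as owning Niko Petrov's 73% interest in Orion Mining NL.
By sibling attribution (R1), Tobias Petrov is treated as owning Niko Petrov's 6% interest in Summit Partners LP.
Chain via Harbor Ventures LLC → Granite Media Ltd (R2): 100% × 32% × 23% = 7.36% of Summit Partners LP.
Chain via Orion Mining NL → Slate Foods Inc. (R2): 73% × 42% × 61% = 18.7026% of Summit Partners LP.
Direct interest in Summit Partners LP: 6%.
Aggregating (R3): 7.36% + 18.7026% + 6% = 32.0626%.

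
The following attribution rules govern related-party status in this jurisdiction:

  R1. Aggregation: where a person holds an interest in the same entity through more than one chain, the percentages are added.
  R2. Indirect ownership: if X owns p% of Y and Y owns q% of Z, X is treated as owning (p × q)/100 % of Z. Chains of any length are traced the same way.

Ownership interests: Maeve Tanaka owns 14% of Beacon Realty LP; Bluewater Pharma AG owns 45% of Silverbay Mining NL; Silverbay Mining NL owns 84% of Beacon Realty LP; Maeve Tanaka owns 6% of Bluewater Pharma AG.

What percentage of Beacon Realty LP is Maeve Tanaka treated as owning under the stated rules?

16.268%

Chain via Bluewater Pharma AG → Silverbay Mining NL (R2): 6% × 45% × 84% = 2.268% of Beacon Realty LP.
Direct interest in Beacon Realty LP: 14%.
Aggregating (R1): 2.268% + 14% = 16.268%.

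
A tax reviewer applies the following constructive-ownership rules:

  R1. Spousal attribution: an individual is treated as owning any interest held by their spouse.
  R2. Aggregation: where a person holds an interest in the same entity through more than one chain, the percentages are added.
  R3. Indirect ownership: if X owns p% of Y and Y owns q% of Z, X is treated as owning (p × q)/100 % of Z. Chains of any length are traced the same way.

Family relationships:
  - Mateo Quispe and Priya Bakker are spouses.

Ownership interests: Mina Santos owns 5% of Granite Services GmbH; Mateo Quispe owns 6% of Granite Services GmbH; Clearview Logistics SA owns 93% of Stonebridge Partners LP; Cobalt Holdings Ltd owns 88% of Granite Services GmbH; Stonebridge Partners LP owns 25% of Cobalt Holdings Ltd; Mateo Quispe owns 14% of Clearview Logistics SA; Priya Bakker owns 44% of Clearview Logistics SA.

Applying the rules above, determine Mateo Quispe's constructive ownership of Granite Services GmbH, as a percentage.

By spousal attribution (R1), Mateo Quispe is treated as also owning Priya Bakker's interest in Clearview Logistics SA, giving 14% + 44% = 58%.
Chain via Clearview Logistics SA → Stonebridge Partners LP → Cobalt Holdings Ltd (R3): 58% × 93% × 25% × 88% = 11.8668% of Granite Services GmbH.
Direct interest in Granite Services GmbH: 6%.
Aggregating (R2): 11.8668% + 6% = 17.8668%.

17.8668%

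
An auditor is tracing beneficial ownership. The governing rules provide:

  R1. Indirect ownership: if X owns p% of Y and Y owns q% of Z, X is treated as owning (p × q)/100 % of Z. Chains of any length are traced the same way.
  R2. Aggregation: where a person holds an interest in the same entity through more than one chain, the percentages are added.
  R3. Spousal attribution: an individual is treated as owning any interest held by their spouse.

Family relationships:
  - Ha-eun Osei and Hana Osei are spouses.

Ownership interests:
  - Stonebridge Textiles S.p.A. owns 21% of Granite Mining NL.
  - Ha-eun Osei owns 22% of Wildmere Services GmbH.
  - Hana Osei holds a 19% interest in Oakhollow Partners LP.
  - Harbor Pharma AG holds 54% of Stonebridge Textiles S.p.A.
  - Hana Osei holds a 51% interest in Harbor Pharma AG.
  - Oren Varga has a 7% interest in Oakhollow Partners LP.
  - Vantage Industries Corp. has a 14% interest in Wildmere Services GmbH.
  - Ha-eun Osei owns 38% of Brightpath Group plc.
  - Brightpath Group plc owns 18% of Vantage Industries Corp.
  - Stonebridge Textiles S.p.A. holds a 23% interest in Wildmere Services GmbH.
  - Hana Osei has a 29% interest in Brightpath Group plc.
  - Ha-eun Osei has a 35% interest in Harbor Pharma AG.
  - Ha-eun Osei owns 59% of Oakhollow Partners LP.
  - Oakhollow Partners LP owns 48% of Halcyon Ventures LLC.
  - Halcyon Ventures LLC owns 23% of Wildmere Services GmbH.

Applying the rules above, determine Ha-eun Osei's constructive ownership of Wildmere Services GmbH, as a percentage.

By spousal attribution (R3), Ha-eun Osei is treated as also owning Hana Osei's interest in Oakhollow Partners LP, giving 59% + 19% = 78%.
By spousal attribution (R3), Ha-eun Osei is treated as also owning Hana Osei's interest in Harbor Pharma AG, giving 35% + 51% = 86%.
By spousal attribution (R3), Ha-eun Osei is treated as also owning Hana Osei's interest in Brightpath Group plc, giving 38% + 29% = 67%.
Chain via Oakhollow Partners LP → Halcyon Ventures LLC (R1): 78% × 48% × 23% = 8.6112% of Wildmere Services GmbH.
Chain via Harbor Pharma AG → Stonebridge Textiles S.p.A. (R1): 86% × 54% × 23% = 10.6812% of Wildmere Services GmbH.
Chain via Brightpath Group plc → Vantage Industries Corp. (R1): 67% × 18% × 14% = 1.6884% of Wildmere Services GmbH.
Direct interest in Wildmere Services GmbH: 22%.
Aggregating (R2): 8.6112% + 10.6812% + 1.6884% + 22% = 42.9808%.

42.9808%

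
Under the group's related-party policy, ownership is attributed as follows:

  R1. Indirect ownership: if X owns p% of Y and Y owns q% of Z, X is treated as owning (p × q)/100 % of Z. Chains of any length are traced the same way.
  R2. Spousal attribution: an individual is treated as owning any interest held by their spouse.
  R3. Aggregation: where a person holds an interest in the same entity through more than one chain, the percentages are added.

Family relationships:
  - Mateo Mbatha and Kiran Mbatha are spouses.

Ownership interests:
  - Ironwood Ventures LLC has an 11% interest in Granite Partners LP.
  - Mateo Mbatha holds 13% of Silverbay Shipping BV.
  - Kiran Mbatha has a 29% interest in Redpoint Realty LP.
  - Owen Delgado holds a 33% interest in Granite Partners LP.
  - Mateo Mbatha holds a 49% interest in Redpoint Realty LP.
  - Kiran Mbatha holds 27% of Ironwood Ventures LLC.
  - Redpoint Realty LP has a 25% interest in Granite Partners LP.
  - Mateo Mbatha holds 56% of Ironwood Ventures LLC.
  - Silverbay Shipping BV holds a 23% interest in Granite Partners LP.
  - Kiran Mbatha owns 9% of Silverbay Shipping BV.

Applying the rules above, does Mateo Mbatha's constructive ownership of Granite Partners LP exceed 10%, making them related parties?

Yes

By spousal attribution (R2), Mateo Mbatha is treated as also owning Kiran Mbatha's interest in Ironwood Ventures LLC, giving 56% + 27% = 83%.
By spousal attribution (R2), Mateo Mbatha is treated as also owning Kiran Mbatha's interest in Redpoint Realty LP, giving 49% + 29% = 78%.
By spousal attribution (R2), Mateo Mbatha is treated as also owning Kiran Mbatha's interest in Silverbay Shipping BV, giving 13% + 9% = 22%.
Chain via Ironwood Ventures LLC (R1): 83% × 11% = 9.13% of Granite Partners LP.
Chain via Redpoint Realty LP (R1): 78% × 25% = 19.5% of Granite Partners LP.
Chain via Silverbay Shipping BV (R1): 22% × 23% = 5.06% of Granite Partners LP.
Aggregating (R3): 9.13% + 19.5% + 5.06% = 33.69%.
33.69% exceeds the 10% threshold, so Mateo is a related party to Granite Partners LP.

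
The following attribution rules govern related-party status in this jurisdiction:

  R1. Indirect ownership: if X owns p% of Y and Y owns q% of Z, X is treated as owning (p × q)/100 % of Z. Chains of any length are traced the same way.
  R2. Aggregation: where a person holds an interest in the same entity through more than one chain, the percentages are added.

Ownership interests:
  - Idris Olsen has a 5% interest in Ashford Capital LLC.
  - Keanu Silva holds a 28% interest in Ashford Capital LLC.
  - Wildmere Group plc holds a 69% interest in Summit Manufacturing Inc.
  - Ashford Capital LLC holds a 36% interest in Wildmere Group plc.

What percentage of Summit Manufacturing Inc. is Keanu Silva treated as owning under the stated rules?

6.9552%

Chain via Ashford Capital LLC → Wildmere Group plc (R1): 28% × 36% × 69% = 6.9552% of Summit Manufacturing Inc.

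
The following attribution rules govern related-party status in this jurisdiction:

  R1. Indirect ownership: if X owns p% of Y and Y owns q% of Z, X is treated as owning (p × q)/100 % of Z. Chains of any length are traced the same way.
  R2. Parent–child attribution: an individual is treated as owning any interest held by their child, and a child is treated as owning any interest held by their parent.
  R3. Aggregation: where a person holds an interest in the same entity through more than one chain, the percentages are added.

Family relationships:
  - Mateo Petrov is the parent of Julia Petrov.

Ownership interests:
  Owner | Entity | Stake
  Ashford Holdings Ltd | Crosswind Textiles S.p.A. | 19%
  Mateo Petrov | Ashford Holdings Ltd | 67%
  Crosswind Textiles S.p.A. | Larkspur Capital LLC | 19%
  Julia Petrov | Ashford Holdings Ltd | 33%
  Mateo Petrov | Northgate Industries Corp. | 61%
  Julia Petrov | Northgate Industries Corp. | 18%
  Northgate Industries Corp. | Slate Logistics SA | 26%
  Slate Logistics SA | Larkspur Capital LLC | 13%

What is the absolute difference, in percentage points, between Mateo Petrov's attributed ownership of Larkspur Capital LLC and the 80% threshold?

73.7198

By parent–child attribution (R2), Mateo Petrov is treated as also owning Julia Petrov's interest in Ashford Holdings Ltd, giving 67% + 33% = 100%.
By parent–child attribution (R2), Mateo Petrov is treated as also owning Julia Petrov's interest in Northgate Industries Corp, giving 61% + 18% = 79%.
Chain via Ashford Holdings Ltd → Crosswind Textiles S.p.A. (R1): 100% × 19% × 19% = 3.61% of Larkspur Capital LLC.
Chain via Northgate Industries Corp. → Slate Logistics SA (R1): 79% × 26% × 13% = 2.6702% of Larkspur Capital LLC.
Aggregating (R3): 3.61% + 2.6702% = 6.2802%.
6.2802% falls short of the 80% threshold by 73.7198 percentage points.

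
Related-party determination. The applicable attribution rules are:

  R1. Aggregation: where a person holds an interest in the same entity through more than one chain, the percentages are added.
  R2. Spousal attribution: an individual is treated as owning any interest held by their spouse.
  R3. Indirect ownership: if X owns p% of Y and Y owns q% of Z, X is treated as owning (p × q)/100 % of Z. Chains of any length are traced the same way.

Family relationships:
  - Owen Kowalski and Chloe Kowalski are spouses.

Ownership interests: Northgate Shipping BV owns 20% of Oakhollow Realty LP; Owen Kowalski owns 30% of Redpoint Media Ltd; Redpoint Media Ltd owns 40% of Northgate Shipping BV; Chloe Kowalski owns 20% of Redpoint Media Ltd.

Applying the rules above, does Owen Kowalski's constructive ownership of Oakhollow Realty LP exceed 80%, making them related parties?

No

By spousal attribution (R2), Owen Kowalski is treated as also owning Chloe Kowalski's interest in Redpoint Media Ltd, giving 30% + 20% = 50%.
Chain via Redpoint Media Ltd → Northgate Shipping BV (R3): 50% × 40% × 20% = 4% of Oakhollow Realty LP.
4% does not exceed the 80% threshold, so Owen is not a related party to Oakhollow Realty LP.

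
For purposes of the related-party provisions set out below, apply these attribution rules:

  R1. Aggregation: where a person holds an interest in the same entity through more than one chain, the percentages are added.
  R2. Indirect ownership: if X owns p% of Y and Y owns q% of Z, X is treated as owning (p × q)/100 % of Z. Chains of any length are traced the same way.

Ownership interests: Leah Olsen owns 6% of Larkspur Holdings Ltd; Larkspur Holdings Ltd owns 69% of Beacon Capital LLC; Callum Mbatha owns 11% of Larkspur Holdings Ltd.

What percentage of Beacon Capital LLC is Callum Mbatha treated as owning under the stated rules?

Chain via Larkspur Holdings Ltd (R2): 11% × 69% = 7.59% of Beacon Capital LLC.

7.59%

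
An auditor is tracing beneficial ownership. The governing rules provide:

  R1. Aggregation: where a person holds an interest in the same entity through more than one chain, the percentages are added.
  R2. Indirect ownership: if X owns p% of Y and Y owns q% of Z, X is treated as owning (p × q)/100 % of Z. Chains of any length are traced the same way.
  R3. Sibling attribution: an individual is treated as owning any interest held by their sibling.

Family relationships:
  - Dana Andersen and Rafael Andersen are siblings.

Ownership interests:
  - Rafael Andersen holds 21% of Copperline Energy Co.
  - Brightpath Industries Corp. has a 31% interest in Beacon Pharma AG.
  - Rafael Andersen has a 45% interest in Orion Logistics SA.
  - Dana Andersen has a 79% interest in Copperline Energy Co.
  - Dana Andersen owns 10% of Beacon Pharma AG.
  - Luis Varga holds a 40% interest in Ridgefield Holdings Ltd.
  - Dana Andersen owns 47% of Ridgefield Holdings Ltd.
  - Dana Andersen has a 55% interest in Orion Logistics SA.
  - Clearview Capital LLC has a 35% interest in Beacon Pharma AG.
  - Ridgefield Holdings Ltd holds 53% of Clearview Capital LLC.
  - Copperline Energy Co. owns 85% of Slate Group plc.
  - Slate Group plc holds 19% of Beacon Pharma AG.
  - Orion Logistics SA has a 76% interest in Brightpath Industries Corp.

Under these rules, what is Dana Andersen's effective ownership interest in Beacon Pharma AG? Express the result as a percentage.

58.4285%

By sibling attribution (R3), Dana Andersen is treated as also owning Rafael Andersen's interest in Copperline Energy Co, giving 79% + 21% = 100%.
By sibling attribution (R3), Dana Andersen is treated as also owning Rafael Andersen's interest in Orion Logistics SA, giving 55% + 45% = 100%.
Chain via Ridgefield Holdings Ltd → Clearview Capital LLC (R2): 47% × 53% × 35% = 8.7185% of Beacon Pharma AG.
Chain via Copperline Energy Co. → Slate Group plc (R2): 100% × 85% × 19% = 16.15% of Beacon Pharma AG.
Chain via Orion Logistics SA → Brightpath Industries Corp. (R2): 100% × 76% × 31% = 23.56% of Beacon Pharma AG.
Direct interest in Beacon Pharma AG: 10%.
Aggregating (R1): 8.7185% + 16.15% + 23.56% + 10% = 58.4285%.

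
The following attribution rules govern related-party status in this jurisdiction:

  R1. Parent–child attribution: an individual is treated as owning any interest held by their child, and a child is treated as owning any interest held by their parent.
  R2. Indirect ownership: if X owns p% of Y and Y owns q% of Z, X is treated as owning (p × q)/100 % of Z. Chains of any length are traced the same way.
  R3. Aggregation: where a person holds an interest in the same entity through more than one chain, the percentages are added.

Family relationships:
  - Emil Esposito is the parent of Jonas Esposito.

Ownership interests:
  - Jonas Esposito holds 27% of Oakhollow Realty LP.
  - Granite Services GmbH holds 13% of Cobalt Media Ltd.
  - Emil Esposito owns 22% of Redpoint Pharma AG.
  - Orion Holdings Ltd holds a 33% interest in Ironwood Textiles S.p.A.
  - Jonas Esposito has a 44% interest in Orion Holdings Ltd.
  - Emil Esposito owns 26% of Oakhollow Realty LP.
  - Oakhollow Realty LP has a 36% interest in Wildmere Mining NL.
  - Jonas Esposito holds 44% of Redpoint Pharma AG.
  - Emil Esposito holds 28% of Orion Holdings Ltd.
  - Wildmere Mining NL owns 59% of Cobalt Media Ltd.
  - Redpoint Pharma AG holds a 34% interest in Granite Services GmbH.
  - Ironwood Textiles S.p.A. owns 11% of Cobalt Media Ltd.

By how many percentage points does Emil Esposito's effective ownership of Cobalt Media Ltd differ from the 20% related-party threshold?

By parent–child attribution (R1), Emil Esposito is treated as also owning Jonas Esposito's interest in Redpoint Pharma AG, giving 22% + 44% = 66%.
By parent–child attribution (R1), Emil Esposito is treated as also owning Jonas Esposito's interest in Oakhollow Realty LP, giving 26% + 27% = 53%.
By parent–child attribution (R1), Emil Esposito is treated as also owning Jonas Esposito's interest in Orion Holdings Ltd, giving 28% + 44% = 72%.
Chain via Redpoint Pharma AG → Granite Services GmbH (R2): 66% × 34% × 13% = 2.9172% of Cobalt Media Ltd.
Chain via Oakhollow Realty LP → Wildmere Mining NL (R2): 53% × 36% × 59% = 11.2572% of Cobalt Media Ltd.
Chain via Orion Holdings Ltd → Ironwood Textiles S.p.A. (R2): 72% × 33% × 11% = 2.6136% of Cobalt Media Ltd.
Aggregating (R3): 2.9172% + 11.2572% + 2.6136% = 16.788%.
16.788% falls short of the 20% threshold by 3.212 percentage points.

3.212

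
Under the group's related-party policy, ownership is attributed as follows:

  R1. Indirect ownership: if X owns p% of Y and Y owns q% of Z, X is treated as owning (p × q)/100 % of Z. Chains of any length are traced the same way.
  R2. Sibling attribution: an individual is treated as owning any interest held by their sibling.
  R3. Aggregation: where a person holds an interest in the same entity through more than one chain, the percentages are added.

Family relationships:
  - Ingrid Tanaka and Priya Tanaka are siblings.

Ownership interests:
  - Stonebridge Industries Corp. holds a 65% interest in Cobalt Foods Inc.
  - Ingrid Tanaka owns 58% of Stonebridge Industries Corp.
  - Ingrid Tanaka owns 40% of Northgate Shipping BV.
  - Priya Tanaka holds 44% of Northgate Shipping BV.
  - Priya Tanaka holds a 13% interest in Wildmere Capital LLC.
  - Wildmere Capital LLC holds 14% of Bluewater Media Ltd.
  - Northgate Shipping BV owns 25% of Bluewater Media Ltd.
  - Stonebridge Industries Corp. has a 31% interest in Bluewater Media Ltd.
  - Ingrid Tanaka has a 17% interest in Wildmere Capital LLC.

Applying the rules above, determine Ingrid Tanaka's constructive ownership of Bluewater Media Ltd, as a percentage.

43.18%

By sibling attribution (R2), Ingrid Tanaka is treated as also owning Priya Tanaka's interest in Wildmere Capital LLC, giving 17% + 13% = 30%.
By sibling attribution (R2), Ingrid Tanaka is treated as also owning Priya Tanaka's interest in Northgate Shipping BV, giving 40% + 44% = 84%.
Chain via Wildmere Capital LLC (R1): 30% × 14% = 4.2% of Bluewater Media Ltd.
Chain via Northgate Shipping BV (R1): 84% × 25% = 21% of Bluewater Media Ltd.
Chain via Stonebridge Industries Corp. (R1): 58% × 31% = 17.98% of Bluewater Media Ltd.
Aggregating (R3): 4.2% + 21% + 17.98% = 43.18%.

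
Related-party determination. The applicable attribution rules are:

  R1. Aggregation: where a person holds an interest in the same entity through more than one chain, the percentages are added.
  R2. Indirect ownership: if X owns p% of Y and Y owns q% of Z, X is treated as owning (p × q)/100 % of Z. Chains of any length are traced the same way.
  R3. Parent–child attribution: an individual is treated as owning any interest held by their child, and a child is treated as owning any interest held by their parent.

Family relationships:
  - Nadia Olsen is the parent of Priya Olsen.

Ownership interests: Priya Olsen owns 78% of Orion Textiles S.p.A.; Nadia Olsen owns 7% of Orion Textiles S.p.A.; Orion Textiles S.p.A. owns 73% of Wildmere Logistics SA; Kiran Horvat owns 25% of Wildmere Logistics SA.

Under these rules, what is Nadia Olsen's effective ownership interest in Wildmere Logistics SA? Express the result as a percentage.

62.05%

By parent–child attribution (R3), Nadia Olsen is treated as also owning Priya Olsen's interest in Orion Textiles S.p.A, giving 7% + 78% = 85%.
Chain via Orion Textiles S.p.A. (R2): 85% × 73% = 62.05% of Wildmere Logistics SA.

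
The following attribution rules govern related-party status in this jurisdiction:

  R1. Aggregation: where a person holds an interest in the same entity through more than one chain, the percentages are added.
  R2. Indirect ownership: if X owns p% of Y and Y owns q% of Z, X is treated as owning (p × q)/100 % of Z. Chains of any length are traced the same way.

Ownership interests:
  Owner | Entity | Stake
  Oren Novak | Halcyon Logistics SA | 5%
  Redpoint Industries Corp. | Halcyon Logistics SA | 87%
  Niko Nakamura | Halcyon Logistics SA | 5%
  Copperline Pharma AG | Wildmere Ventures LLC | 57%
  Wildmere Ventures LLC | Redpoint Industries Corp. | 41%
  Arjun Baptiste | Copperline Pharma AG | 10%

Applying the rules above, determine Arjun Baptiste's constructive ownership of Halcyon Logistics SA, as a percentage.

2.03319%

Chain via Copperline Pharma AG → Wildmere Ventures LLC → Redpoint Industries Corp. (R2): 10% × 57% × 41% × 87% = 2.03319% of Halcyon Logistics SA.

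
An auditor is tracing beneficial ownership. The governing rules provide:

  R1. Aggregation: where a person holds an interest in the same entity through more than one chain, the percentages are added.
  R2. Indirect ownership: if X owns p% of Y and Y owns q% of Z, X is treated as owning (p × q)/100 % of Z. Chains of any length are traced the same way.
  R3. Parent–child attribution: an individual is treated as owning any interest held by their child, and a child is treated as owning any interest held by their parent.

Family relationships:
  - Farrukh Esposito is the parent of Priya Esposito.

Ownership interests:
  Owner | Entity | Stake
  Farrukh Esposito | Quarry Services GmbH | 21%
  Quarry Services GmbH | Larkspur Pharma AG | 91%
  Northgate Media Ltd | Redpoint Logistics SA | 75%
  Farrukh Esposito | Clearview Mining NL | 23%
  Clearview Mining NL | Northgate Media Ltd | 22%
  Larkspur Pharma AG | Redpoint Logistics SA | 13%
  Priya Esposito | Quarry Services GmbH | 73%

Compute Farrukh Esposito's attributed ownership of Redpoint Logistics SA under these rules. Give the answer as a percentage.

14.9152%

By parent–child attribution (R3), Farrukh Esposito is treated as also owning Priya Esposito's interest in Quarry Services GmbH, giving 21% + 73% = 94%.
Chain via Quarry Services GmbH → Larkspur Pharma AG (R2): 94% × 91% × 13% = 11.1202% of Redpoint Logistics SA.
Chain via Clearview Mining NL → Northgate Media Ltd (R2): 23% × 22% × 75% = 3.795% of Redpoint Logistics SA.
Aggregating (R1): 11.1202% + 3.795% = 14.9152%.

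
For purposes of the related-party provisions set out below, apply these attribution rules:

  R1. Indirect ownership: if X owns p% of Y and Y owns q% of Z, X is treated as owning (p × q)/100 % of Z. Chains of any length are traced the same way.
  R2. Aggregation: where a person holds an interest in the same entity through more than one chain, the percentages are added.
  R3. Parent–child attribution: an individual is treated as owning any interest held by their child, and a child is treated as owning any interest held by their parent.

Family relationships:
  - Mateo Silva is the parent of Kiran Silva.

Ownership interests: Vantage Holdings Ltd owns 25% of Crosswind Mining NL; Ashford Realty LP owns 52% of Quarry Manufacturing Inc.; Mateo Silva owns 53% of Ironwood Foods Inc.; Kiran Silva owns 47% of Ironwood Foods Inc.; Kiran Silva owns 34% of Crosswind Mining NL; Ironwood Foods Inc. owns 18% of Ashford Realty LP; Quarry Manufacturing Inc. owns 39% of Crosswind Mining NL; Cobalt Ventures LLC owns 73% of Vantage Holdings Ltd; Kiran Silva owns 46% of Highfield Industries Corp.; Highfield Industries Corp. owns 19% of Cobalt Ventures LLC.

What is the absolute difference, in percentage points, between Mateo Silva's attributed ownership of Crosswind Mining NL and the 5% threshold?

By parent–child attribution (R3), Mateo Silva is treated as also owning Kiran Silva's interest in Ironwood Foods Inc, giving 53% + 47% = 100%.
By parent–child attribution (R3), Mateo Silva is treated as owning Kiran Silva's 46% interest in Highfield Industries Corp.
By parent–child attribution (R3), Mateo Silva is treated as owning Kiran Silva's 34% interest in Crosswind Mining NL.
Chain via Ironwood Foods Inc. → Ashford Realty LP → Quarry Manufacturing Inc. (R1): 100% × 18% × 52% × 39% = 3.6504% of Crosswind Mining NL.
Chain via Highfield Industries Corp. → Cobalt Ventures LLC → Vantage Holdings Ltd (R1): 46% × 19% × 73% × 25% = 1.59505% of Crosswind Mining NL.
Direct interest in Crosswind Mining NL: 34%.
Aggregating (R2): 3.6504% + 1.59505% + 34% = 39.24545%.
39.24545% exceeds the 5% threshold by 34.24545 percentage points.

34.24545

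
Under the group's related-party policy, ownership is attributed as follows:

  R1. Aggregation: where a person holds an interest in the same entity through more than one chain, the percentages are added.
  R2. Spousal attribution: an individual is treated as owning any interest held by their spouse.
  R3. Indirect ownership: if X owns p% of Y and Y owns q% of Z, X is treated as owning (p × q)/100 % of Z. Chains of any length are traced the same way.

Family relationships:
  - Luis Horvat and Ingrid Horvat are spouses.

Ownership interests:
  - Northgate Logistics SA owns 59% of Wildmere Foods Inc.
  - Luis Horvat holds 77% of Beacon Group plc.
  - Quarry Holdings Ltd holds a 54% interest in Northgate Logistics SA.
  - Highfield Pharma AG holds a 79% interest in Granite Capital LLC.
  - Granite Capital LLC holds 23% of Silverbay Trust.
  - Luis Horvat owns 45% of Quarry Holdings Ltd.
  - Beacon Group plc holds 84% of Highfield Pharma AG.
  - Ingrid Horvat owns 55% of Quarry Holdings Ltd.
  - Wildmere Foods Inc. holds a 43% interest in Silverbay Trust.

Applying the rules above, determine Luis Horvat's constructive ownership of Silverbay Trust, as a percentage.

25.452156%

By spousal attribution (R2), Luis Horvat is treated as also owning Ingrid Horvat's interest in Quarry Holdings Ltd, giving 45% + 55% = 100%.
Chain via Beacon Group plc → Highfield Pharma AG → Granite Capital LLC (R3): 77% × 84% × 79% × 23% = 11.752356% of Silverbay Trust.
Chain via Quarry Holdings Ltd → Northgate Logistics SA → Wildmere Foods Inc. (R3): 100% × 54% × 59% × 43% = 13.6998% of Silverbay Trust.
Aggregating (R1): 11.752356% + 13.6998% = 25.452156%.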